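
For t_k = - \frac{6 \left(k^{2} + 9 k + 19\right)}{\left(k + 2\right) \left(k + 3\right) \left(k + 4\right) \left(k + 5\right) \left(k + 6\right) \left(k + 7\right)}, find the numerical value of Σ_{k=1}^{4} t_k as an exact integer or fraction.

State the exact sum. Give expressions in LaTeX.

Ratio r(k) = (k + 2)*(9*k + (k + 1)**2 + 28)/((k + 8)*(k**2 + 9*k + 19)).
So A=k + 2 and B=k + 8, with C=k**2 + 9*k + 19.
Solve (k + 2)·f(k+1) − (k + 7)·f(k) = k**2 + 9*k + 19.
From deg A=1, deg B=1, deg C=2: d=5.
Solve for f: f(k) = k*(k + 3)*(k + 5)*(k**2 + 12*k + 44)/144 (degree 5 ≤ 5).
Get s_k = R·t_k = k*(-k**2 - 12*k - 44)/(24*(k**3 + 12*k**2 + 44*k + 48)) with R(k) = B(k−1)f(k)/C(k) = k*(k + 3)*(k + 5)*(k + 7)*(k**2 + 12*k + 44)/(144*(k**2 + 9*k + 19)).
s_(k+1) − s_k = 6*(-k**2 - 9*k - 19)/(k**6 + 27*k**5 + 295*k**4 + 1665*k**3 + 5104*k**2 + 8028*k + 5040) = t_k.
Evaluate s at k=5 and k=1: -215/5544 and -19/840; difference -8/495.

Σ = -8/495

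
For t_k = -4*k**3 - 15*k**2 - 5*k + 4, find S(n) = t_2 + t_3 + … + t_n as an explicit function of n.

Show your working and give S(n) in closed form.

Compute t_(k+1)/t_k: get (4*k**3 + 27*k**2 + 47*k + 20)/(4*k**3 + 15*k**2 + 5*k - 4).
A = 1, B = 1, C = k**3 + 15*k**2/4 + 5*k/4 - 1.
Set up (1)·f(k+1) − (1)·f(k) − (k**3 + 15*k**2/4 + 5*k/4 - 1) = 0.
From deg A=0, deg B=0, deg C=3: d=4.
Solving with deg f ≤ 4: f(k) = k*(k**3 + 3*k**2 - 4*k - 4)/4.
So s_k = (B(k−1)f/C)·t_k = (k*(k**3 + 3*k**2 - 4*k - 4)/(4*k**3 + 15*k**2 + 5*k - 4))·t_k = k*(-k**3 - 3*k**2 + 4*k + 4).
Δs = -4*k**3 - 15*k**2 - 5*k + 4, as required.
Evaluate: s_(n+1) = -n**4 - 7*n**3 - 11*n**2 - n + 4; subtract s_(2) = -16 ⇒ S(n) = -n**4 - 7*n**3 - 11*n**2 - n + 20.

S(n) = -n**4 - 7*n**3 - 11*n**2 - n + 20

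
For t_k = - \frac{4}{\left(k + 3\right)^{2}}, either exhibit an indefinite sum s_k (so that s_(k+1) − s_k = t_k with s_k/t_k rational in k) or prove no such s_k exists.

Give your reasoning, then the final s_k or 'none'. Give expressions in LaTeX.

not Gosper-summable; s_k does not exist

The ratio is (k + 3)**2/(k + 4)**2.
A = k**2 + 6*k + 9, B = k**2 + 8*k + 16, C = 1.
Solve (k**2 + 6*k + 9)·f(k+1) − (k**2 + 6*k + 9)·f(k) = 1.
deg f ≤ 0 (via 2,2,0).
f = c0 ⇒ A·f(k+1) − B(k−1)·f(k) − C = -1. The system {-1 = 0} is inconsistent; no antidifference.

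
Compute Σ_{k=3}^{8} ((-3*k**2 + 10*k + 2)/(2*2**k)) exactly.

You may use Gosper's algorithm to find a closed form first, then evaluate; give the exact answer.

Σ = -141/128

Step 1: r(k) = (3*k**2 - 4*k - 9)/(2*(3*k**2 - 10*k - 2)).
A = 1/2, B = 1, C = k**2 - 10*k/3 - 2/3.
Solve (1/2)·f(k+1) − (1)·f(k) = k**2 - 10*k/3 - 2/3.
Bound: deg f ≤ 2.
Coefficient equations give f(k) = -2*(3*k**2 - 4*k - 3)/3.
Certificate R = B(k−1)f/C = -2*(3*k**2 - 4*k - 3)/(3*k**2 - 10*k - 2) gives s_k = (3*k**2 - 4*k - 3)/2**k.
s_(k+1) − s_k = (-3*k**2 + 10*k + 2)/(2*2**k) = t_k.
Σ_(k=3)^(8) t_k = s_(9) − s_(3) = 51/128 − (3/2) = -141/128.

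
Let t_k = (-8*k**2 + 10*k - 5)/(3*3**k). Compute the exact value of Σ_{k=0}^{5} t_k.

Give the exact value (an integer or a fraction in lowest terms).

The ratio is (8*k**2 + 6*k + 3)/(3*(8*k**2 - 10*k + 5)).
Gosper form: A/B · C(k+1)/C(k) with A=1/3, B=1, C=k**2 - 5*k/4 + 5/8.
Need (1/3)·f(k+1) − (1)·f(k) = k**2 - 5*k/4 + 5/8.
Bound: deg f ≤ 2.
Solve for f: f(k) = -3*(4*k**2 - k + 4)/8 (degree 2 ≤ 2).
R(k) = B(k−1)·f(k)/C(k) = -3*(4*k**2 - k + 4)/(8*k**2 - 10*k + 5); s_k = R·t_k = (4*k**2 - k + 4)/3**k.
Check: Δs_k = (-8*k**2 + 10*k - 5)/(3*3**k). ✓
Sum = s_(6) − s_(0); s_(6) = 142/729, s_(0) = 4 ⇒ -2774/729.

Σ = -2774/729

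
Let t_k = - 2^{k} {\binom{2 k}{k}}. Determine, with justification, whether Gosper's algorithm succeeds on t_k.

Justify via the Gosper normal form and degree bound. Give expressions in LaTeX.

No; the degree bound rules out any f.

The ratio is 4*(2*k + 1)/(k + 1).
Factor: A=8*k + 4; B=k + 1; C=1.
Solve (8*k + 4)·f(k+1) − (k)·f(k) = 1.
From deg A=1, deg B=1, deg C=0: d=-1.
d = -1 < 0 ⇒ no nonzero polynomial f; not summable.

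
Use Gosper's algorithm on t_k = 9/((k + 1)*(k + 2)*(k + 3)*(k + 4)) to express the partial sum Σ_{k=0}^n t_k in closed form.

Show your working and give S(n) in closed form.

Step 1: r(k) = (k + 1)/(k + 5).
Take A(k)=k + 1, B(k)=k + 5, C(k)=1.
Solve (k + 1)·f(k+1) − (k + 4)·f(k) = 1.
deg f ≤ 3 (via 1,1,0).
Match coefficients ⇒ f(k) = k*(k**2 + 6*k + 11)/18.
Then R = B(k−1)f/C = k*(k + 4)*(k**2 + 6*k + 11)/18, so s_k = R(k)·t_k = k*(k**2 + 6*k + 11)/(2*(k + 1)*(k + 2)*(k + 3)).
Δs = 9/(k**4 + 10*k**3 + 35*k**2 + 50*k + 24), as required.
Telescope: S(n) = s_(n+1) − s_(0) = (n**3 + 9*n**2 + 26*n + 18)/(2*(n**3 + 9*n**2 + 26*n + 24)) − (0) = (n**3 + 9*n**2 + 26*n + 18)/(2*(n**3 + 9*n**2 + 26*n + 24)).

S(n) = (n**3 + 9*n**2 + 26*n + 18)/(2*(n**3 + 9*n**2 + 26*n + 24))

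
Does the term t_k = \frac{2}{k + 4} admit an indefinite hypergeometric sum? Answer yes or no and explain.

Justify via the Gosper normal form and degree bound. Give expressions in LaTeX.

No — t_k has no hypergeometric antidifference.

Step 1: r(k) = (k + 4)/(k + 5).
So A=k + 4 and B=k + 5, with C=1.
Key eq: (k + 4)·f(k+1) = (k + 4)·f(k) + (1).
Bound: deg f ≤ 0.
Write f(k) = c0. Then LHS − RHS = -1, requiring -1 = 0: contradictory. No certificate.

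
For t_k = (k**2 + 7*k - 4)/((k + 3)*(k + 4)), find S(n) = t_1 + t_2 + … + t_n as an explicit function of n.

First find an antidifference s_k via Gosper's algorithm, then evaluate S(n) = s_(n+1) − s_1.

S(n) = n**2/(n + 4)

Ratio r(k) = (k + 3)*(7*k + (k + 1)**2 + 3)/((k + 5)*(k**2 + 7*k - 4)).
Normal form (A,B,C) = (k + 3, k + 5, k**2 + 7*k - 4).
f must satisfy (k + 3)·f(k+1) − (k + 4)·f(k) = k**2 + 7*k - 4.
Degrees (1,1,2) ⇒ d ≤ 2.
Solve for f: f(k) = k*(3*k - 7)/3 (degree 2 ≤ 2).
Then R = B(k−1)f/C = k*(k + 4)*(3*k - 7)/(3*(k**2 + 7*k - 4)), so s_k = R(k)·t_k = k*(3*k - 7)/(3*(k + 3)).
Check: Δs_k = (k**2 + 7*k - 4)/(k**2 + 7*k + 12). ✓
Evaluate: s_(n+1) = (3*n**2 - n - 4)/(3*(n + 4)); subtract s_(1) = -1/3 ⇒ S(n) = n**2/(n + 4).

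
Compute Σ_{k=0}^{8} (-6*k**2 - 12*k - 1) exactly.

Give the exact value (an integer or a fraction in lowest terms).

Compute t_(k+1)/t_k: get (6*k**2 + 24*k + 19)/(6*k**2 + 12*k + 1).
Normal form (A,B,C) = (1, 1, k**2 + 2*k + 1/6).
Solve (1)·f(k+1) − (1)·f(k) = k**2 + 2*k + 1/6.
d = 3 from the (0,0,2) case.
Coefficient equations give f(k) = k*(2*k**2 + 3*k - 4)/6.
Then R = B(k−1)f/C = k*(2*k**2 + 3*k - 4)/(6*k**2 + 12*k + 1), so s_k = R(k)·t_k = k*(-2*k**2 - 3*k + 4).
Δs = -6*k**2 - 12*k - 1, as required.
Evaluate s at k=9 and k=0: -1665 and 0; difference -1665.

Σ = -1665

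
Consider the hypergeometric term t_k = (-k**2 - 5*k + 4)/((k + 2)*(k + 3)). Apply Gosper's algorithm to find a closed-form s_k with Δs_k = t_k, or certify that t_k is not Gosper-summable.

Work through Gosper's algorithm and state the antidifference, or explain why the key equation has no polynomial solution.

Step 1: r(k) = (k + 2)*(5*k + (k + 1)**2 + 1)/((k + 4)*(k**2 + 5*k - 4)).
Normal form (A,B,C) = (k + 2, k + 4, k**2 + 5*k - 4).
Set up (k + 2)·f(k+1) − (k + 3)·f(k) − (k**2 + 5*k - 4) = 0.
deg f ≤ 2 (via 1,1,2).
Solving with deg f ≤ 2: f(k) = k*(k - 3).
Get s_k = R·t_k = k*(3 - k)/(k + 2) with R(k) = B(k−1)f(k)/C(k) = k*(k - 3)*(k + 3)/(k**2 + 5*k - 4).
s_(k+1) − s_k = (-k**2 - 5*k + 4)/(k**2 + 5*k + 6) = t_k.

s_k = k*(3 - k)/(k + 2)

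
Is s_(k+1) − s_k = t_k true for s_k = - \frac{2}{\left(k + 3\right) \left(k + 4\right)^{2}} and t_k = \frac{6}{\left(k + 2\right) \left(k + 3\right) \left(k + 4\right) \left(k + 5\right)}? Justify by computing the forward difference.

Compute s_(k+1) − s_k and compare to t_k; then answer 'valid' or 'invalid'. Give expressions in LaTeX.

Invalid: residual \frac{4 \left(- 4 k - 17\right)}{k^{6} + 23 k^{5} + 217 k^{4} + 1073 k^{3} + 2926 k^{2} + 4160 k + 2400} ≠ 0.

s_(k+1) = -2/((k + 4)*(k + 5)**2)
s_(k+1) − s_k = 2*(3*k + 13)/(k**5 + 21*k**4 + 175*k**3 + 723*k**2 + 1480*k + 1200)
(s_(k+1) − s_k) − t_k = 4*(-4*k - 17)/(k**6 + 23*k**5 + 217*k**4 + 1073*k**3 + 2926*k**2 + 4160*k + 2400)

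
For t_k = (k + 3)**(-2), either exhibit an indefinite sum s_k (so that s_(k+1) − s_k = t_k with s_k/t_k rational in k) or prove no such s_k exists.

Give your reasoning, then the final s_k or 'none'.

Compute t_(k+1)/t_k: get (k + 3)**2/(k + 4)**2.
Normal form (A,B,C) = (k**2 + 6*k + 9, k**2 + 8*k + 16, 1).
Set up (k**2 + 6*k + 9)·f(k+1) − (k**2 + 6*k + 9)·f(k) − (1) = 0.
d = 0 from the (2,2,0) case.
Write f(k) = c0. Then LHS − RHS = -1, requiring -1 = 0: contradictory. No certificate.

no hypergeometric antidifference exists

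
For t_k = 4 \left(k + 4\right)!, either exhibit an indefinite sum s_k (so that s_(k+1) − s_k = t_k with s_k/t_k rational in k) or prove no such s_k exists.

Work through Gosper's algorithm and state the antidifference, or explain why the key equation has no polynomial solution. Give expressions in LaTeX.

no hypergeometric antidifference exists

Compute t_(k+1)/t_k: get k + 5.
Take A(k)=k + 5, B(k)=1, C(k)=1.
f must satisfy (k + 5)·f(k+1) − (1)·f(k) = 1.
Degrees (1,0,0) ⇒ d ≤ -1.
d = -1 < 0 ⇒ no nonzero polynomial f; not summable.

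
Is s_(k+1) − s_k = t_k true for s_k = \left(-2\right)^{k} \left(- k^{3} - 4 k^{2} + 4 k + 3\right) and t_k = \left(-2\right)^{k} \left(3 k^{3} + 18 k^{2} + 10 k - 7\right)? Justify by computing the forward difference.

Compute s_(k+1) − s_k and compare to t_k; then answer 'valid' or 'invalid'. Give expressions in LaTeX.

s_(k+1) = (-2)**(k + 1)*(-k**3 - 7*k**2 - 7*k + 2)
s_(k+1) − s_k = (-2)**k*(3*k**3 + 18*k**2 + 10*k - 7)
(s_(k+1) − s_k) − t_k = 0

valid; difference matches t_k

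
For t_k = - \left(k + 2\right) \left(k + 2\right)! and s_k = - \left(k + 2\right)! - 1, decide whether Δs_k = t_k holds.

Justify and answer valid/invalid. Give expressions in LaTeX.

s_(k+1) = -factorial(k + 3) - 1
s_(k+1) − s_k = -(k + 2)*factorial(k + 2)
(s_(k+1) − s_k) − t_k = 0

Valid — Δs_k = t_k.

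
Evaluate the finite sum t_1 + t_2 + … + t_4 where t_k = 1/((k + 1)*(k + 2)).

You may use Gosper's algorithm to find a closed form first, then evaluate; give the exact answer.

r(k) = (k + 1)/(k + 3) after simplifying.
Gosper form: A/B · C(k+1)/C(k) with A=k + 1, B=k + 3, C=1.
Need (k + 1)·f(k+1) − (k + 2)·f(k) = 1.
Bound: deg f ≤ 1.
Match coefficients ⇒ f(k) = k.
So s_k = (B(k−1)f/C)·t_k = (k*(k + 2))·t_k = k/(k + 1).
Check: Δs_k = 1/(k**2 + 3*k + 2). ✓
Evaluate s at k=5 and k=1: 5/6 and 1/2; difference 1/3.

Σ = 1/3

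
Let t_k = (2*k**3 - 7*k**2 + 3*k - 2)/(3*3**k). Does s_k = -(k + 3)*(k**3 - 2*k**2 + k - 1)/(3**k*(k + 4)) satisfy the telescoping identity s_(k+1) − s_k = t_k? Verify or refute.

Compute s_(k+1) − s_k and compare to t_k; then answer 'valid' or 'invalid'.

s_(k+1) = (-k**4 - 5*k**3 - 4*k**2 + k + 4)/(3*3**k*(k + 5))
s_(k+1) − s_k = (2*k**5 + 9*k**4 - 24*k**3 - 84*k**2 + 29*k - 29)/(3*3**k*(k**2 + 9*k + 20))
(s_(k+1) − s_k) − t_k = (-2*k**4 - 4*k**3 + 31*k**2 - 13*k + 11)/(3*3**k*(k**2 + 9*k + 20))

Invalid: residual (-2*k**4 - 4*k**3 + 31*k**2 - 13*k + 11)/(3*3**k*(k**2 + 9*k + 20)) ≠ 0.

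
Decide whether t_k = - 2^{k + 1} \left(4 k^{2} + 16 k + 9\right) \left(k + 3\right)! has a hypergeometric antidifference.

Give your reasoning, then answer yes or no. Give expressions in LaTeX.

The ratio is 2*(4*k**3 + 40*k**2 + 125*k + 116)/(4*k**2 + 16*k + 9).
A = 2*k + 8, B = 1, C = k**2 + 4*k + 9/4.
Need (2*k + 8)·f(k+1) − (1)·f(k) = k**2 + 4*k + 9/4.
From deg A=1, deg B=0, deg C=2: d=1.
Solve for f: f(k) = (2*k - 1)/4 (degree 1 ≤ 1).
R(k) = B(k−1)·f(k)/C(k) = (2*k - 1)/(4*k**2 + 16*k + 9); s_k = R·t_k = -2**(k + 1)*(2*k - 1)*factorial(k + 3).
Check: Δs_k = -2**(k + 1)*(4*k**2 + 16*k + 9)*factorial(k + 3). ✓

Yes. s_k = - 2^{k + 1} \left(2 k - 1\right) \left(k + 3\right)!.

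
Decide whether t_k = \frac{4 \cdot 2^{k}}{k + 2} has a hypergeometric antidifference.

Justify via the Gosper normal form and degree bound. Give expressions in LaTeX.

No — t_k has no hypergeometric antidifference.

r(k) = 2*(k + 2)/(k + 3) after simplifying.
Gosper form: A/B · C(k+1)/C(k) with A=2*k + 4, B=k + 3, C=1.
Key eq: (2*k + 4)·f(k+1) = (k + 2)·f(k) + (1).
Degrees (1,1,0) ⇒ d ≤ -1.
d = -1 < 0 ⇒ no nonzero polynomial f; not summable.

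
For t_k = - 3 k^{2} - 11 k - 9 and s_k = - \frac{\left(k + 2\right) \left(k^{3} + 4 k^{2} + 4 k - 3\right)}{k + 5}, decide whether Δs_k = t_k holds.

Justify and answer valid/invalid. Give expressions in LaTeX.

s_(k+1) = (-k**4 - 10*k**3 - 36*k**2 - 51*k - 18)/(k + 6)
s_(k+1) − s_k = (-3*k**4 - 38*k**3 - 154*k**2 - 249*k - 126)/(k**2 + 11*k + 30)
(s_(k+1) − s_k) − t_k = 6*(k**3 + 11*k**2 + 30*k + 24)/(k**2 + 11*k + 30)

Invalid: residual \frac{6 \left(k^{3} + 11 k^{2} + 30 k + 24\right)}{k^{2} + 11 k + 30} ≠ 0.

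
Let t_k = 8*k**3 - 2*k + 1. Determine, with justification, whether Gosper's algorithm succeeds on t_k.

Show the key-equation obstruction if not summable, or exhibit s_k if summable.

Ratio r(k) = (-2*k + 8*(k + 1)**3 - 1)/(8*k**3 - 2*k + 1).
Take A(k)=1, B(k)=1, C(k)=k**3 - k/4 + 1/8.
Set up (1)·f(k+1) − (1)·f(k) − (k**3 - k/4 + 1/8) = 0.
Degrees (0,0,3) ⇒ d ≤ 4.
Solve for f: f(k) = k*(2*k**3 - 4*k**2 + k + 2)/8 (degree 4 ≤ 4).
Then R = B(k−1)f/C = k*(2*k**3 - 4*k**2 + k + 2)/(8*k**3 - 2*k + 1), so s_k = R(k)·t_k = k*(2*k**3 - 4*k**2 + k + 2).
Verify: 8*k**3 - 2*k + 1 matches t_k.

Yes. s_k = k*(2*k**3 - 4*k**2 + k + 2).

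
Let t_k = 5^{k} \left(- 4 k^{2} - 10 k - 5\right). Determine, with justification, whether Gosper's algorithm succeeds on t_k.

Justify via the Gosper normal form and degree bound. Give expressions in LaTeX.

Yes. s_k = - 5^{k} k^{2}.

Step 1: r(k) = 5*(4*k**2 + 18*k + 19)/(4*k**2 + 10*k + 5).
A = 5, B = 1, C = k**2 + 5*k/2 + 5/4.
Solve (5)·f(k+1) − (1)·f(k) = k**2 + 5*k/2 + 5/4.
Bound: deg f ≤ 2.
Solving with deg f ≤ 2: f(k) = k**2/4.
So s_k = (B(k−1)f/C)·t_k = (k**2/(4*k**2 + 10*k + 5))·t_k = -5**k*k**2.
Check: Δs_k = 5**k*(k**2 - 5*(k + 1)**2). ✓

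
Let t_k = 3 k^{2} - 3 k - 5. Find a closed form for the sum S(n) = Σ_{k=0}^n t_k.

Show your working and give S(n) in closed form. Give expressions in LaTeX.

r(k) = (3*k**2 + 3*k - 5)/(3*k**2 - 3*k - 5) after simplifying.
So A=1 and B=1, with C=k**2 - k - 5/3.
Key eq: (1)·f(k+1) = (1)·f(k) + (k**2 - k - 5/3).
d = 3 from the (0,0,2) case.
Match coefficients ⇒ f(k) = k*(k**2 - 3*k - 3)/3.
So s_k = (B(k−1)f/C)·t_k = (k*(k**2 - 3*k - 3)/(3*k**2 - 3*k - 5))·t_k = k*(k**2 - 3*k - 3).
Check: Δs_k = 3*k**2 - 3*k - 5. ✓
Σ_(k=0)^n t_k = s_(n+1) − s_(0) = (n**3 - 6*n - 5) − (0), i.e. n**3 - 6*n - 5.

S(n) = n^{3} - 6 n - 5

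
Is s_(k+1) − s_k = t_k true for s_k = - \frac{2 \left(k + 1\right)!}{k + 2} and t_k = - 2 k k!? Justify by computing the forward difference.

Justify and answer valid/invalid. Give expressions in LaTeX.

Invalid: residual \frac{2 \left(k^{2} + 2 k - 1\right) k!}{\left(k + 2\right) \left(k + 3\right)} ≠ 0.

s_(k+1) = -2*factorial(k + 2)/(k + 3)
s_(k+1) − s_k = -2*(k**2 + 3*k + 1)*factorial(k + 1)/((k + 2)*(k + 3))
(s_(k+1) − s_k) − t_k = 2*(k**2 + 2*k - 1)*factorial(k)/((k + 2)*(k + 3))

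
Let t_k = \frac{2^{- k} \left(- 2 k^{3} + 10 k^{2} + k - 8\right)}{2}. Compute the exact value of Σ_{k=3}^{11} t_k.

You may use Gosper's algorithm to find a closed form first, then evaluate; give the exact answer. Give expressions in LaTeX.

Σ = -3297/4096

The ratio is (2*k**3 - 4*k**2 - 15*k - 1)/(2*(2*k**3 - 10*k**2 - k + 8)).
Take A(k)=1/2, B(k)=1, C(k)=k**3 - 5*k**2 - k/2 + 4.
Solve (1/2)·f(k+1) − (1)·f(k) = k**3 - 5*k**2 - k/2 + 4.
Degrees (0,0,3) ⇒ d ≤ 3.
Match coefficients ⇒ f(k) = -(k + 1)*(2*k**2 - 6*k + 3).
So s_k = (B(k−1)f/C)·t_k = (-2*(k + 1)*(2*k**2 - 6*k + 3)/(2*k**3 - 10*k**2 - k + 8))·t_k = (2*k**3 - 4*k**2 - 3*k + 3)/2**k.
Check: Δs_k = (-2*k**3 + 10*k**2 + k - 8)/(2*2**k). ✓
Evaluate s at k=12 and k=3: 2847/4096 and 3/2; difference -3297/4096.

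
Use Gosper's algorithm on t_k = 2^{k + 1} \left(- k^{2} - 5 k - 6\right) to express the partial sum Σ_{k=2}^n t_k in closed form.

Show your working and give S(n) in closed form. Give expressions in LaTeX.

S(n) = - 4 \cdot 2^{n} n^{2} - 12 \cdot 2^{n} n - 16 \cdot 2^{n} + 64

The ratio is 2*(k + 4)/(k + 2).
Factor: A=2; B=1; C=k**2 + 5*k + 6.
Set up (2)·f(k+1) − (1)·f(k) − (k**2 + 5*k + 6) = 0.
Bound: deg f ≤ 2.
Match coefficients ⇒ f(k) = k**2 + k + 2.
Then R = B(k−1)f/C = (k**2 + k + 2)/((k + 2)*(k + 3)), so s_k = R(k)·t_k = 2**(k + 1)*(-k**2 - k - 2).
Check: Δs_k = 2**(k + 1)*(-k**2 - 5*k - 6). ✓
s_(n+1) = 2**(n + 2)*(-n**2 - 3*n - 4) and s_(2) = -64, so S(n) = -4*2**n*n**2 - 12*2**n*n - 16*2**n + 64.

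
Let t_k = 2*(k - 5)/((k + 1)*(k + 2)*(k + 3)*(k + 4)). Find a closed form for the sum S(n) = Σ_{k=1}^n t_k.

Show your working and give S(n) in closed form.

Ratio r(k) = (k - 4)*(k + 1)/((k - 5)*(k + 5)).
Factor: A=k + 1; B=k + 5; C=k - 5.
Need (k + 1)·f(k+1) − (k + 4)·f(k) = k - 5.
Degrees (1,1,1) ⇒ d ≤ 3.
Solve for f: f(k) = -k*(k**2 + 6*k + 13)/4 (degree 3 ≤ 3).
Get s_k = R·t_k = k*(-k**2 - 6*k - 13)/(2*(k + 1)*(k + 2)*(k + 3)) with R(k) = B(k−1)f(k)/C(k) = -k*(k + 4)*(k**2 + 6*k + 13)/(4*(k - 5)).
Δs = 2*(k - 5)/(k**4 + 10*k**3 + 35*k**2 + 50*k + 24), as required.
Evaluate: s_(n+1) = (-n**3 - 9*n**2 - 28*n - 20)/(2*(n**3 + 9*n**2 + 26*n + 24)); subtract s_(1) = -5/12 ⇒ S(n) = n*(-n**2 - 9*n - 38)/(12*(n**3 + 9*n**2 + 26*n + 24)).

S(n) = n*(-n**2 - 9*n - 38)/(12*(n**3 + 9*n**2 + 26*n + 24))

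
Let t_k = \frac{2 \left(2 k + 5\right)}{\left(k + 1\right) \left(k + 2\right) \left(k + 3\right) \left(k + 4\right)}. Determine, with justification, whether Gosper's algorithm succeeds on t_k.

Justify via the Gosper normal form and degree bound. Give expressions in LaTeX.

Yes. s_k = \frac{2 k \left(k + 4\right)}{3 \left(k^{2} + 4 k + 3\right)}.

Step 1: r(k) = (k + 1)*(2*k + 7)/((k + 5)*(2*k + 5)).
Normal form (A,B,C) = (k + 1, k + 5, k + 5/2).
Need (k + 1)·f(k+1) − (k + 4)·f(k) = k + 5/2.
d = 3 from the (1,1,1) case.
Solving with deg f ≤ 3: f(k) = k*(k + 2)*(k + 4)/6.
Certificate R = B(k−1)f/C = k*(k + 2)*(k + 4)**2/(3*(2*k + 5)) gives s_k = 2*k*(k + 4)/(3*(k**2 + 4*k + 3)).
Δs = 2*(2*k + 5)/(k**4 + 10*k**3 + 35*k**2 + 50*k + 24), as required.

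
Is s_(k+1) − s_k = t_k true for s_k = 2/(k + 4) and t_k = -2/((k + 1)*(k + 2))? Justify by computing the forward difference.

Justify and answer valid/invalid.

s_(k+1) = 2/(k + 5)
s_(k+1) − s_k = -2/((k + 4)*(k + 5))
(s_(k+1) − s_k) − t_k = 12*(k + 3)/(k**4 + 12*k**3 + 49*k**2 + 78*k + 40)

Invalid: residual 12*(k + 3)/(k**4 + 12*k**3 + 49*k**2 + 78*k + 40) ≠ 0.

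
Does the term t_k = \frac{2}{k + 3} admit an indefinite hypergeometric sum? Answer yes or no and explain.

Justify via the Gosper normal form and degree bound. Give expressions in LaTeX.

No — t_k has no hypergeometric antidifference.

Step 1: r(k) = (k + 3)/(k + 4).
Take A(k)=k + 3, B(k)=k + 4, C(k)=1.
Set up (k + 3)·f(k+1) − (k + 3)·f(k) − (1) = 0.
Bound: deg f ≤ 0.
Generic f = c0 gives residual -1; -1 = 0 cannot hold, so t_k is not Gosper-summable.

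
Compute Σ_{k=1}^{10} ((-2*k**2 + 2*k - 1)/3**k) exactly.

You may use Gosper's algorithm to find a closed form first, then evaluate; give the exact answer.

Σ = -117976/59049

t_(k+1)/t_k = (2*k**2 + 2*k + 1)/(3*(2*k**2 - 2*k + 1)).
So A=1/3 and B=1, with C=k**2 - k + 1/2.
f must satisfy (1/3)·f(k+1) − (1)·f(k) = k**2 - k + 1/2.
From deg A=0, deg B=0, deg C=2: d=2.
Solving with deg f ≤ 2: f(k) = -3*(k**2 + 1)/2.
So s_k = (B(k−1)f/C)·t_k = (-3*(k**2 + 1)/(2*k**2 - 2*k + 1))·t_k = 3**(1 - k)*(k**2 + 1).
Check: Δs_k = (-2*k**2 + 2*k - 1)/3**k. ✓
Evaluate s at k=11 and k=1: 122/59049 and 2; difference -117976/59049.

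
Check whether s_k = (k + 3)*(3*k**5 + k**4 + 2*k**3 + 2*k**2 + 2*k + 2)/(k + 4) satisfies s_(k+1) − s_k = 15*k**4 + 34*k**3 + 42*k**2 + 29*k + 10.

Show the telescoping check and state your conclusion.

s_(k+1) = (3*k**6 + 28*k**5 + 100*k**4 + 188*k**3 + 207*k**2 + 136*k + 48)/(k + 5)
s_(k+1) − s_k = (15*k**6 + 157*k**5 + 555*k**4 + 911*k**3 + 916*k**2 + 546*k + 162)/(k**2 + 9*k + 20)
(s_(k+1) − s_k) − t_k = (-12*k**5 - 93*k**4 - 176*k**3 - 195*k**2 - 124*k - 38)/(k**2 + 9*k + 20)

Invalid: residual (-12*k**5 - 93*k**4 - 176*k**3 - 195*k**2 - 124*k - 38)/(k**2 + 9*k + 20) ≠ 0.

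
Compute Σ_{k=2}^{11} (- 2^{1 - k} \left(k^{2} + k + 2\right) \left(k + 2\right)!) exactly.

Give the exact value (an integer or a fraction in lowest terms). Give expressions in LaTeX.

Compute t_(k+1)/t_k: get (k + 3)*(k + (k + 1)**2 + 3)/(2*(k**2 + k + 2)).
Take A(k)=k/2 + 3/2, B(k)=1, C(k)=k**2 + k + 2.
Solve (k/2 + 3/2)·f(k+1) − (1)·f(k) = k**2 + k + 2.
deg f ≤ 1 (via 1,0,2).
A polynomial solution: f(k) = 2*(k - 1).
So s_k = (B(k−1)f/C)·t_k = (2*(k - 1)/(k**2 + k + 2))·t_k = -2**(2 - k)*(k - 1)*factorial(k + 2).
s_(k+1) − s_k = -2**(1 - k)*(k**2 + k + 2)*factorial(k + 2) = t_k.
Σ_(k=2)^(11) t_k = s_(12) − s_(2) = -936485550 − (-24) = -936485526.

Σ = -936485526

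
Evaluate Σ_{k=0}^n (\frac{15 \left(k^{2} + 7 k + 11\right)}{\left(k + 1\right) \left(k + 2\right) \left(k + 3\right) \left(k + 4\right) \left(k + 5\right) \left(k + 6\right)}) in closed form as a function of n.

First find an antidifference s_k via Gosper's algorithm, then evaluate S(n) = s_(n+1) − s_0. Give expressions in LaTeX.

Ratio r(k) = (k + 1)*(7*k + (k + 1)**2 + 18)/((k + 7)*(k**2 + 7*k + 11)).
A = k + 1, B = k + 7, C = k**2 + 7*k + 11.
Key eq: (k + 1)·f(k+1) = (k + 6)·f(k) + (k**2 + 7*k + 11).
d = 5 from the (1,1,2) case.
Solve for f: f(k) = k*(k + 2)*(k + 4)*(k**2 + 9*k + 23)/45 (degree 5 ≤ 5).
Get s_k = R·t_k = k*(k**2 + 9*k + 23)/(3*(k**3 + 9*k**2 + 23*k + 15)) with R(k) = B(k−1)f(k)/C(k) = k*(k + 2)*(k + 4)*(k + 6)*(k**2 + 9*k + 23)/(45*(k**2 + 7*k + 11)).
s_(k+1) − s_k = 15*(k**2 + 7*k + 11)/(k**6 + 21*k**5 + 175*k**4 + 735*k**3 + 1624*k**2 + 1764*k + 720) = t_k.
s_(n+1) = (n**3 + 12*n**2 + 44*n + 33)/(3*(n**3 + 12*n**2 + 44*n + 48)) and s_(0) = 0, so S(n) = (n**3 + 12*n**2 + 44*n + 33)/(3*(n**3 + 12*n**2 + 44*n + 48)).

S(n) = \frac{n^{3} + 12 n^{2} + 44 n + 33}{3 \left(n^{3} + 12 n^{2} + 44 n + 48\right)}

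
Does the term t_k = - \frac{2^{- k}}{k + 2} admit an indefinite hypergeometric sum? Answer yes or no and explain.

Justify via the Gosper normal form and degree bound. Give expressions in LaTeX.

Step 1: r(k) = (k + 2)/(2*(k + 3)).
Factor: A=k/2 + 1; B=k + 3; C=1.
Solve (k/2 + 1)·f(k+1) − (k + 2)·f(k) = 1.
From deg A=1, deg B=1, deg C=0: d=-1.
Negative degree bound (-1): no f exists, t_k not Gosper-summable.

No — negative degree bound, so no certificate f.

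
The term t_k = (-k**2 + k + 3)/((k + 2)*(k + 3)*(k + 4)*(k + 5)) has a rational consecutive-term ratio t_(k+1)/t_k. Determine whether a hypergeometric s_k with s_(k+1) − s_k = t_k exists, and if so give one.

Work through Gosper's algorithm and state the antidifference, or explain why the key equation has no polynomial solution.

Step 1: r(k) = (k + 2)*(k - (k + 1)**2 + 4)/((k + 6)*(-k**2 + k + 3)).
So A=k + 2 and B=k + 6, with C=k**2 - k - 3.
Solve (k + 2)·f(k+1) − (k + 5)·f(k) = k**2 - k - 3.
Bound: deg f ≤ 3.
A polynomial solution: f(k) = k*(k**2 - 15*k - 22)/24.
Get s_k = R·t_k = k*(-k**2 + 15*k + 22)/(24*(k + 2)*(k + 3)*(k + 4)) with R(k) = B(k−1)f(k)/C(k) = k*(k + 5)*(k**2 - 15*k - 22)/(24*(k**2 - k - 3)).
Δs = (-k**2 + k + 3)/(k**4 + 14*k**3 + 71*k**2 + 154*k + 120), as required.

s_k = k*(-k**2 + 15*k + 22)/(24*(k + 2)*(k + 3)*(k + 4))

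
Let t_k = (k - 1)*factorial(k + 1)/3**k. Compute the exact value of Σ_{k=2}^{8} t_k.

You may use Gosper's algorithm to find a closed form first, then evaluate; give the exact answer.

The ratio is k*(k + 2)/(3*(k - 1)).
Normal form (A,B,C) = (k/3 + 2/3, 1, k - 1).
Need (k/3 + 2/3)·f(k+1) − (1)·f(k) = k - 1.
Bound: deg f ≤ 0.
Match coefficients ⇒ f(k) = 3.
Then R = B(k−1)f/C = 3/(k - 1), so s_k = R(k)·t_k = 3**(1 - k)*factorial(k + 1).
s_(k+1) − s_k = (k - 1)*factorial(k + 1)/3**k = t_k.
Σ_(k=2)^(8) t_k = s_(9) − s_(2) = 44800/81 − (2) = 44638/81.

Σ = 44638/81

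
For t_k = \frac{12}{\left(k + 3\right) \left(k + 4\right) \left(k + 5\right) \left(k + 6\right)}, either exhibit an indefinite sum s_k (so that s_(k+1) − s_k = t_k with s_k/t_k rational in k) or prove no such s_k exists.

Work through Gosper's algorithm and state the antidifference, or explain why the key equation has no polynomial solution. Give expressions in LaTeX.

Ratio r(k) = (k + 3)/(k + 7).
Take A(k)=k + 3, B(k)=k + 7, C(k)=1.
Solve (k + 3)·f(k+1) − (k + 6)·f(k) = 1.
deg f ≤ 3 (via 1,1,0).
Match coefficients ⇒ f(k) = k*(k**2 + 12*k + 47)/180.
Certificate R = B(k−1)f/C = k*(k + 6)*(k**2 + 12*k + 47)/180 gives s_k = k*(k**2 + 12*k + 47)/(15*(k + 3)*(k + 4)*(k + 5)).
Verify: 12/(k**4 + 18*k**3 + 119*k**2 + 342*k + 360) matches t_k.

s_k = \frac{k \left(k^{2} + 12 k + 47\right)}{15 \left(k + 3\right) \left(k + 4\right) \left(k + 5\right)}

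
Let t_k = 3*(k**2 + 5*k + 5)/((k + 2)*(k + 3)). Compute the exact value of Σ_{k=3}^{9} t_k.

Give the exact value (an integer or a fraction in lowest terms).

Σ = 413/20

Ratio r(k) = (k + 2)*(5*k + (k + 1)**2 + 10)/((k + 4)*(k**2 + 5*k + 5)).
A = k + 2, B = k + 4, C = k**2 + 5*k + 5.
Set up (k + 2)·f(k+1) − (k + 3)·f(k) − (k**2 + 5*k + 5) = 0.
d = 2 from the (1,1,2) case.
Match coefficients ⇒ f(k) = k*(2*k + 3)/2.
So s_k = (B(k−1)f/C)·t_k = (k*(k + 3)*(2*k + 3)/(2*(k**2 + 5*k + 5)))·t_k = 3*k*(2*k + 3)/(2*(k + 2)).
Δs = 3*(k**2 + 5*k + 5)/(k**2 + 5*k + 6), as required.
Σ_(k=3)^(9) t_k = s_(10) − s_(3) = 115/4 − (81/10) = 413/20.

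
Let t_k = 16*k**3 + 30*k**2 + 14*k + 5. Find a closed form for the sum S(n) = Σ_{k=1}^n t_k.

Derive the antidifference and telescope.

S(n) = n*(4*n**3 + 18*n**2 + 26*n + 17)

r(k) = (16*k**3 + 78*k**2 + 122*k + 65)/(16*k**3 + 30*k**2 + 14*k + 5) after simplifying.
Factor: A=1; B=1; C=k**3 + 15*k**2/8 + 7*k/8 + 5/16.
Solve (1)·f(k+1) − (1)·f(k) = k**3 + 15*k**2/8 + 7*k/8 + 5/16.
Bound: deg f ≤ 4.
Solve for f: f(k) = k*(2*k + 3)*(2*k**2 - 2*k + 1)/16 (degree 4 ≤ 4).
Certificate R = B(k−1)f/C = k*(2*k + 3)*(2*k**2 - 2*k + 1)/(16*k**3 + 30*k**2 + 14*k + 5) gives s_k = k*(4*k**3 + 2*k**2 - 4*k + 3).
Check: Δs_k = 16*k**3 + 30*k**2 + 14*k + 5. ✓
Σ_(k=1)^n t_k = s_(n+1) − s_(1) = (4*n**4 + 18*n**3 + 26*n**2 + 17*n + 5) − (5), i.e. n*(4*n**3 + 18*n**2 + 26*n + 17).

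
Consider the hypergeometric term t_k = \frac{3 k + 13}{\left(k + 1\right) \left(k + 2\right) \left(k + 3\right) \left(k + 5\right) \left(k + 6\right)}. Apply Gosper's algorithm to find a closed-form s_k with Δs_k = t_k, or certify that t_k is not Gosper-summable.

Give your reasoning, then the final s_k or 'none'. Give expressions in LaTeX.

s_k = \frac{k \left(k^{2} + 8 k + 17\right)}{10 \left(k^{3} + 8 k^{2} + 17 k + 10\right)}

Compute t_(k+1)/t_k: get (k + 1)*(k + 5)*(3*k + 16)/((k + 4)*(k + 7)*(3*k + 13)).
So A=k + 1 and B=k + 7, with C=k**2 + 25*k/3 + 52/3.
Set up (k + 1)·f(k+1) − (k + 6)·f(k) − (k**2 + 25*k/3 + 52/3) = 0.
From deg A=1, deg B=1, deg C=2: d=5.
Match coefficients ⇒ f(k) = k*(k + 3)*(k + 4)*(k**2 + 8*k + 17)/30.
Get s_k = R·t_k = k*(k**2 + 8*k + 17)/(10*(k**3 + 8*k**2 + 17*k + 10)) with R(k) = B(k−1)f(k)/C(k) = k*(k + 3)*(k + 6)*(k**2 + 8*k + 17)/(10*(3*k + 13)).
s_(k+1) − s_k = (3*k + 13)/(k**5 + 17*k**4 + 107*k**3 + 307*k**2 + 396*k + 180) = t_k.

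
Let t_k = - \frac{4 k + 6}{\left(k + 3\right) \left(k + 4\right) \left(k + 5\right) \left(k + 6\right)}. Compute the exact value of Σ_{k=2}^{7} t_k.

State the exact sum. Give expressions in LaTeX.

Ratio r(k) = (k + 3)*(2*k + 5)/((k + 7)*(2*k + 3)).
So A=k + 3 and B=k + 7, with C=k + 3/2.
f must satisfy (k + 3)·f(k+1) − (k + 6)·f(k) = k + 3/2.
From deg A=1, deg B=1, deg C=1: d=3.
A polynomial solution: f(k) = k*(k**2 + 12*k + 17)/60.
So s_k = (B(k−1)f/C)·t_k = (k*(k + 6)*(k**2 + 12*k + 17)/(30*(2*k + 3)))·t_k = -k*(k**2 + 12*k + 17)/(15*(k + 3)*(k + 4)*(k + 5)).
Check: Δs_k = 2*(-2*k - 3)/(k**4 + 18*k**3 + 119*k**2 + 342*k + 360). ✓
Sum = s_(8) − s_(2); s_(8) = -118/2145, s_(2) = -1/35 ⇒ -397/15015.

Σ = -397/15015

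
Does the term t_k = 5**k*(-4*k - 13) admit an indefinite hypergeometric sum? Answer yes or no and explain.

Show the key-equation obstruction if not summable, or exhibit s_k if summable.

Yes. s_k = 5**k*(-k - 2).

Ratio r(k) = 5*(4*k + 17)/(4*k + 13).
Gosper form: A/B · C(k+1)/C(k) with A=5, B=1, C=k + 13/4.
Set up (5)·f(k+1) − (1)·f(k) − (k + 13/4) = 0.
d = 1 from the (0,0,1) case.
Solving with deg f ≤ 1: f(k) = (k + 2)/4.
So s_k = (B(k−1)f/C)·t_k = ((k + 2)/(4*k + 13))·t_k = 5**k*(-k - 2).
Verify: 5**k*(-4*k - 13) matches t_k.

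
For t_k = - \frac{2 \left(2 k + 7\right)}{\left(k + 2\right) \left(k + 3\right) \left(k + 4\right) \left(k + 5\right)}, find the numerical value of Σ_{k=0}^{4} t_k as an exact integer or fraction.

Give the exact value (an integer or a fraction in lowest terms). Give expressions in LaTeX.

Σ = -55/252

The ratio is (k + 2)*(2*k + 9)/((k + 6)*(2*k + 7)).
Gosper form: A/B · C(k+1)/C(k) with A=k + 2, B=k + 6, C=k + 7/2.
Solve (k + 2)·f(k+1) − (k + 5)·f(k) = k + 7/2.
Degrees (1,1,1) ⇒ d ≤ 3.
Solving with deg f ≤ 3: f(k) = k*(k + 3)*(k + 6)/16.
Get s_k = R·t_k = k*(-k - 6)/(4*(k**2 + 6*k + 8)) with R(k) = B(k−1)f(k)/C(k) = k*(k + 3)*(k + 5)*(k + 6)/(8*(2*k + 7)).
Verify: 2*(-2*k - 7)/(k**4 + 14*k**3 + 71*k**2 + 154*k + 120) matches t_k.
Evaluate s at k=5 and k=0: -55/252 and 0; difference -55/252.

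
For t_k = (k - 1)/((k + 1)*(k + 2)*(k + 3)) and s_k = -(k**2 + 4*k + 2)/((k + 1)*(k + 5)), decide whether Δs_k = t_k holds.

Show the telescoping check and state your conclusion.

Invalid: residual 3*(-k**3 - 8*k**2 - 18*k - 1)/(k**5 + 17*k**4 + 107*k**3 + 307*k**2 + 396*k + 180) ≠ 0.

s_(k+1) = (-4*k - (k + 1)**2 - 6)/((k + 2)*(k + 6))
s_(k+1) − s_k = (-2*k**2 - 8*k - 11)/(k**4 + 14*k**3 + 65*k**2 + 112*k + 60)
(s_(k+1) − s_k) − t_k = 3*(-k**3 - 8*k**2 - 18*k - 1)/(k**5 + 17*k**4 + 107*k**3 + 307*k**2 + 396*k + 180)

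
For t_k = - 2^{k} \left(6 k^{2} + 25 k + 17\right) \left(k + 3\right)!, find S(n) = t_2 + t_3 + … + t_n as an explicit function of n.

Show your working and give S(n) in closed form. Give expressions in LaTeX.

t_(k+1)/t_k = 2*(6*k**3 + 61*k**2 + 196*k + 192)/(6*k**2 + 25*k + 17).
Take A(k)=2*k + 8, B(k)=1, C(k)=k**2 + 25*k/6 + 17/6.
Set up (2*k + 8)·f(k+1) − (1)·f(k) − (k**2 + 25*k/6 + 17/6) = 0.
From deg A=1, deg B=0, deg C=2: d=1.
Match coefficients ⇒ f(k) = (3*k - 1)/6.
So s_k = (B(k−1)f/C)·t_k = ((3*k - 1)/(6*k**2 + 25*k + 17))·t_k = -2**k*(3*k - 1)*factorial(k + 3).
Verify: -2**k*(6*k**2 + 25*k + 17)*factorial(k + 3) matches t_k.
s_(n+1) = -2**(n + 1)*(3*n + 2)*factorial(n + 4) and s_(2) = -2400, so S(n) = -6*2**n*n*factorial(n + 4) - 4*2**n*factorial(n + 4) + 2400.

S(n) = - 6 \cdot 2^{n} n \left(n + 4\right)! - 4 \cdot 2^{n} \left(n + 4\right)! + 2400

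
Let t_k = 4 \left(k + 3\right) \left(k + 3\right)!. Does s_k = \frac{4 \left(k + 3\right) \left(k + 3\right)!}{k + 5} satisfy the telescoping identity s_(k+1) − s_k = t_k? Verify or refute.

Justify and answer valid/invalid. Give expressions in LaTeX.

s_(k+1) = 4*(k + 4)*factorial(k + 4)/(k + 6)
s_(k+1) − s_k = 4*(k**3 + 12*k**2 + 47*k + 62)*factorial(k + 3)/((k + 5)*(k + 6))
(s_(k+1) − s_k) − t_k = -8*(k**2 + 8*k + 14)*factorial(k + 3)/((k + 5)*(k + 6))

Invalid: residual - \frac{8 \left(k^{2} + 8 k + 14\right) \left(k + 3\right)!}{\left(k + 5\right) \left(k + 6\right)} ≠ 0.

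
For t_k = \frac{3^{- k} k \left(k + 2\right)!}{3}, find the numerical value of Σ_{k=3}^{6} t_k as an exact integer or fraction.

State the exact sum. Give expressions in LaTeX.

t_(k+1)/t_k = (k + 1)*(k + 3)/(3*k).
Normal form (A,B,C) = (k/3 + 1, 1, k).
f must satisfy (k/3 + 1)·f(k+1) − (1)·f(k) = k.
Degrees (1,0,1) ⇒ d ≤ 0.
Solving with deg f ≤ 0: f(k) = 3.
R(k) = B(k−1)·f(k)/C(k) = 3/k; s_k = R·t_k = factorial(k + 2)/3**k.
Verify: k*factorial(k + 2)/(3*3**k) matches t_k.
Sum = s_(7) − s_(3); s_(7) = 4480/27, s_(3) = 40/9 ⇒ 4360/27.

Σ = 4360/27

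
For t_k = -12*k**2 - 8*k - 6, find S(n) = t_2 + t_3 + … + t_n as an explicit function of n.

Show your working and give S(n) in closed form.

Compute t_(k+1)/t_k: get (6*k**2 + 16*k + 13)/(6*k**2 + 4*k + 3).
Factor: A=1; B=1; C=k**2 + 2*k/3 + 1/2.
Key eq: (1)·f(k+1) = (1)·f(k) + (k**2 + 2*k/3 + 1/2).
deg f ≤ 3 (via 0,0,2).
Coefficient equations give f(k) = k*(2*k**2 - k + 2)/6.
Then R = B(k−1)f/C = k*(2*k**2 - k + 2)/(6*k**2 + 4*k + 3), so s_k = R(k)·t_k = 2*k*(-2*k**2 + k - 2).
Δs = -12*k**2 - 8*k - 6, as required.
s_(n+1) = -4*n**3 - 10*n**2 - 12*n - 6 and s_(2) = -32, so S(n) = -4*n**3 - 10*n**2 - 12*n + 26.

S(n) = -4*n**3 - 10*n**2 - 12*n + 26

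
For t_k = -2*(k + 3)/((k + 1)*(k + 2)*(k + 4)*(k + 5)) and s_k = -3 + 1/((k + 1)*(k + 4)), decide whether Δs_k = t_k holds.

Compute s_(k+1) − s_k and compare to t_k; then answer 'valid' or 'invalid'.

s_(k+1) = -3 + 1/((k + 2)*(k + 5))
s_(k+1) − s_k = 2*(-k - 3)/(k**4 + 12*k**3 + 49*k**2 + 78*k + 40)
(s_(k+1) − s_k) − t_k = 0

Valid — Δs_k = t_k.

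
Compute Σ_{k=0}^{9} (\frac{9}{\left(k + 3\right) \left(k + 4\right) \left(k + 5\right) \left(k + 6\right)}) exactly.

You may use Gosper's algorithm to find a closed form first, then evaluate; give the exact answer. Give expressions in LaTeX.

r(k) = (k + 3)/(k + 7) after simplifying.
A = k + 3, B = k + 7, C = 1.
Need (k + 3)·f(k+1) − (k + 6)·f(k) = 1.
Degrees (1,1,0) ⇒ d ≤ 3.
Solve for f: f(k) = k*(k**2 + 12*k + 47)/180 (degree 3 ≤ 3).
R(k) = B(k−1)·f(k)/C(k) = k*(k + 6)*(k**2 + 12*k + 47)/180; s_k = R·t_k = k*(k**2 + 12*k + 47)/(20*(k + 3)*(k + 4)*(k + 5)).
Verify: 9/(k**4 + 18*k**3 + 119*k**2 + 342*k + 360) matches t_k.
Σ_(k=0)^(9) t_k = s_(10) − s_(0) = 89/1820 − (0) = 89/1820.

Σ = 89/1820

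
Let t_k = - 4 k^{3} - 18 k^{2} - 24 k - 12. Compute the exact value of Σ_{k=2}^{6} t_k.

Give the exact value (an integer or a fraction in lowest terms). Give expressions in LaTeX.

Step 1: r(k) = (2*k**3 + 15*k**2 + 36*k + 29)/(2*k**3 + 9*k**2 + 12*k + 6).
Take A(k)=1, B(k)=1, C(k)=k**3 + 9*k**2/2 + 6*k + 3.
Need (1)·f(k+1) − (1)·f(k) = k**3 + 9*k**2/2 + 6*k + 3.
deg f ≤ 4 (via 0,0,3).
Solving with deg f ≤ 4: f(k) = k*(k + 3)*(k**2 + k + 1)/4.
Get s_k = R·t_k = k*(-k**3 - 4*k**2 - 4*k - 3) with R(k) = B(k−1)f(k)/C(k) = k*(k + 3)*(k**2 + k + 1)/(2*(2*k**3 + 9*k**2 + 12*k + 6)).
s_(k+1) − s_k = -4*k**3 - 18*k**2 - 24*k - 12 = t_k.
Sum = s_(7) − s_(2); s_(7) = -3990, s_(2) = -70 ⇒ -3920.

Σ = -3920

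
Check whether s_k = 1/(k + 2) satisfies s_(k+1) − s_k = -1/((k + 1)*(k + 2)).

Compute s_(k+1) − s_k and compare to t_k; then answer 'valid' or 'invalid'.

s_(k+1) = 1/(k + 3)
s_(k+1) − s_k = -1/((k + 2)*(k + 3))
(s_(k+1) − s_k) − t_k = 2/(k**3 + 6*k**2 + 11*k + 6)

Invalid: residual 2/(k**3 + 6*k**2 + 11*k + 6) ≠ 0.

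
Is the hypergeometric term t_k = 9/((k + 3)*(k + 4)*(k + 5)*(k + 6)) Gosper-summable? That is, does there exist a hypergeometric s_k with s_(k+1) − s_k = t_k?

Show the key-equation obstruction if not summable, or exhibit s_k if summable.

Compute t_(k+1)/t_k: get (k + 3)/(k + 7).
Normal form (A,B,C) = (k + 3, k + 7, 1).
Solve (k + 3)·f(k+1) − (k + 6)·f(k) = 1.
Degrees (1,1,0) ⇒ d ≤ 3.
Match coefficients ⇒ f(k) = k*(k**2 + 12*k + 47)/180.
So s_k = (B(k−1)f/C)·t_k = (k*(k + 6)*(k**2 + 12*k + 47)/180)·t_k = k*(k**2 + 12*k + 47)/(20*(k + 3)*(k + 4)*(k + 5)).
Verify: 9/(k**4 + 18*k**3 + 119*k**2 + 342*k + 360) matches t_k.

Yes. s_k = k*(k**2 + 12*k + 47)/(20*(k + 3)*(k + 4)*(k + 5)).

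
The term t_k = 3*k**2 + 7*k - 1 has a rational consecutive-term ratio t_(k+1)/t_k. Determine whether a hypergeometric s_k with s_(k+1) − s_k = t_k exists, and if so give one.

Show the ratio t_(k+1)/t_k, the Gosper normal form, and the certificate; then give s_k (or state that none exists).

s_k = k*(k**2 + 2*k - 4)

Step 1: r(k) = (3*k**2 + 13*k + 9)/(3*k**2 + 7*k - 1).
Factor: A=1; B=1; C=k**2 + 7*k/3 - 1/3.
Need (1)·f(k+1) − (1)·f(k) = k**2 + 7*k/3 - 1/3.
Degrees (0,0,2) ⇒ d ≤ 3.
Solving with deg f ≤ 3: f(k) = k*(k**2 + 2*k - 4)/3.
Then R = B(k−1)f/C = k*(k**2 + 2*k - 4)/(3*k**2 + 7*k - 1), so s_k = R(k)·t_k = k*(k**2 + 2*k - 4).
Verify: 3*k**2 + 7*k - 1 matches t_k.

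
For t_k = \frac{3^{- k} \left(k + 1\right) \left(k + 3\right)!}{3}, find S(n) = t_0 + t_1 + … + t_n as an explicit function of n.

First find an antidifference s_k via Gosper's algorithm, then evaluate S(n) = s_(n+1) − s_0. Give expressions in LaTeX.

Step 1: r(k) = (k + 2)*(k + 4)/(3*(k + 1)).
Take A(k)=k/3 + 4/3, B(k)=1, C(k)=k + 1.
Solve (k/3 + 4/3)·f(k+1) − (1)·f(k) = k + 1.
From deg A=1, deg B=0, deg C=1: d=0.
Solve for f: f(k) = 3 (degree 0 ≤ 0).
Then R = B(k−1)f/C = 3/(k + 1), so s_k = R(k)·t_k = factorial(k + 3)/3**k.
Δs = (k + 1)*factorial(k + 3)/(3*3**k), as required.
Evaluate: s_(n+1) = 3**(-n - 1)*factorial(n + 4); subtract s_(0) = 6 ⇒ S(n) = -6 + factorial(n + 4)/(3*3**n).

S(n) = -6 + \frac{3^{- n} \left(n + 4\right)!}{3}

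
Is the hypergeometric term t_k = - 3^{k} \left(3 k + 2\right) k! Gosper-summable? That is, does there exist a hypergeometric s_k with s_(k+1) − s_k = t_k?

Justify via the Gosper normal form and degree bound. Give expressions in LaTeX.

The ratio is 3*(k + 1)*(3*k + 5)/(3*k + 2).
Factor: A=3*k + 3; B=1; C=k + 2/3.
f must satisfy (3*k + 3)·f(k+1) − (1)·f(k) = k + 2/3.
Degrees (1,0,1) ⇒ d ≤ 0.
A polynomial solution: f(k) = 1/3.
So s_k = (B(k−1)f/C)·t_k = (1/(3*k + 2))·t_k = -3**k*factorial(k).
Δs = -3**k*(3*k + 2)*factorial(k), as required.

Yes. s_k = - 3^{k} k!.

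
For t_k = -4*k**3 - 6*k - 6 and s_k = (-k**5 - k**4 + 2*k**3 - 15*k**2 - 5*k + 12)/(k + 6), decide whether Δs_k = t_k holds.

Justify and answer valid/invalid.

Invalid: residual 3*(3*k**4 + 26*k**3 + 2*k**2 + 39*k + 40)/(k**2 + 13*k + 42) ≠ 0.

s_(k+1) = (-k**5 - 6*k**4 - 12*k**3 - 25*k**2 - 38*k - 8)/(k + 7)
s_(k+1) − s_k = (-4*k**5 - 43*k**4 - 96*k**3 - 78*k**2 - 213*k - 132)/(k**2 + 13*k + 42)
(s_(k+1) − s_k) − t_k = 3*(3*k**4 + 26*k**3 + 2*k**2 + 39*k + 40)/(k**2 + 13*k + 42)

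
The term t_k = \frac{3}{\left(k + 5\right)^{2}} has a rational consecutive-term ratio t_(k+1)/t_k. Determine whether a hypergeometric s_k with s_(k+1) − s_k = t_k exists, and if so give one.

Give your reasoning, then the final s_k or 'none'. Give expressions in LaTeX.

r(k) = (k + 5)**2/(k + 6)**2 after simplifying.
Normal form (A,B,C) = (k**2 + 10*k + 25, k**2 + 12*k + 36, 1).
Key eq: (k**2 + 10*k + 25)·f(k+1) = (k**2 + 10*k + 25)·f(k) + (1).
Bound: deg f ≤ 0.
f = c0 ⇒ A·f(k+1) − B(k−1)·f(k) − C = -1. The system {-1 = 0} is inconsistent; no antidifference.

no hypergeometric antidifference exists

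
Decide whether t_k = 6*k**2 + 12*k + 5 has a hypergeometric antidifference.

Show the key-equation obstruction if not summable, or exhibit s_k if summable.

Compute t_(k+1)/t_k: get (6*k**2 + 24*k + 23)/(6*k**2 + 12*k + 5).
Gosper form: A/B · C(k+1)/C(k) with A=1, B=1, C=k**2 + 2*k + 5/6.
Set up (1)·f(k+1) − (1)·f(k) − (k**2 + 2*k + 5/6) = 0.
From deg A=0, deg B=0, deg C=2: d=3.
Solving with deg f ≤ 3: f(k) = k**2*(2*k + 3)/6.
Get s_k = R·t_k = k**2*(2*k + 3) with R(k) = B(k−1)f(k)/C(k) = k**2*(2*k + 3)/(6*k**2 + 12*k + 5).
Check: Δs_k = 6*k**2 + 12*k + 5. ✓

Yes. s_k = k**2*(2*k + 3).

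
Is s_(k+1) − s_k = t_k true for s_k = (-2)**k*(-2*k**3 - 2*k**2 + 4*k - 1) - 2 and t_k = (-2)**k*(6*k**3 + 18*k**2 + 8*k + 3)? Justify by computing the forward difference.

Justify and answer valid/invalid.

s_(k+1) = -2*(-2)**k*(4*k - 2*(k + 1)**3 - 2*(k + 1)**2 + 3) - 2
s_(k+1) − s_k = (-2)**k*(6*k**3 + 18*k**2 + 8*k + 3)
(s_(k+1) − s_k) − t_k = 0

Valid: the claim telescopes to t_k.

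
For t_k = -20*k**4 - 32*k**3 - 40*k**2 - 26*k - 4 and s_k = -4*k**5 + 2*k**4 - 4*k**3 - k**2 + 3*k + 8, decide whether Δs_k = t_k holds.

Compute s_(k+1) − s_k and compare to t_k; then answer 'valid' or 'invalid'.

s_(k+1) = -4*k**5 - 18*k**4 - 36*k**3 - 41*k**2 - 23*k + 4
s_(k+1) − s_k = -20*k**4 - 32*k**3 - 40*k**2 - 26*k - 4
(s_(k+1) − s_k) − t_k = 0

Valid — Δs_k = t_k.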